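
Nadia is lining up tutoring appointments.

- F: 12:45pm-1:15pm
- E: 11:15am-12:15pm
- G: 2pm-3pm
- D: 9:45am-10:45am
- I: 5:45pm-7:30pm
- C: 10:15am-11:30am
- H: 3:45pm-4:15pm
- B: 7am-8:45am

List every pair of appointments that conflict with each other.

Sorted by start: B, D, C, E, F, G, H, I.
D starts after B ends — done with B.
C starts before D ends → D and C overlap.
E starts after D ends — done with D.
E starts before C ends → C and E overlap.
F starts after C ends — done with C.
F starts after E ends — done with E.
G starts after F ends — done with F.
H starts after G ends — done with G.
I starts after H ends.

C & D, C & E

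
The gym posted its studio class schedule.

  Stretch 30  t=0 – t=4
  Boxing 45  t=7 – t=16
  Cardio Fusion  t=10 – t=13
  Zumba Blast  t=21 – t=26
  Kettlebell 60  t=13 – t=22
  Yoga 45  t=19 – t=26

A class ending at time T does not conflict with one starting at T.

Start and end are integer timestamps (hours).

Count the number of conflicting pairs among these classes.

5

Sorted by start: Stretch 30, Boxing 45, Cardio Fusion, Kettlebell 60, Yoga 45, Zumba Blast.
Boxing 45 starts after Stretch 30 ends, so Stretch 30 has no further overlaps.
Cardio Fusion starts before Boxing 45 ends → Boxing 45 and Cardio Fusion overlap.
Kettlebell 60 starts before Boxing 45 ends → Boxing 45 and Kettlebell 60 overlap.
Yoga 45 starts after Boxing 45 ends, so Boxing 45 has no further overlaps.
Kettlebell 60 starts exactly when Cardio Fusion ends (back-to-back, no overlap), so Cardio Fusion has no further overlaps.
Yoga 45 starts before Kettlebell 60 ends → Kettlebell 60 and Yoga 45 overlap.
Zumba Blast starts before Kettlebell 60 ends → Kettlebell 60 and Zumba Blast overlap.
Zumba Blast starts before Yoga 45 ends → Yoga 45 and Zumba Blast overlap.
Overlapping pairs: Boxing 45 & Cardio Fusion, Boxing 45 & Kettlebell 60, Kettlebell 60 & Yoga 45, Kettlebell 60 & Zumba Blast, Yoga 45 & Zumba Blast — 5 in total.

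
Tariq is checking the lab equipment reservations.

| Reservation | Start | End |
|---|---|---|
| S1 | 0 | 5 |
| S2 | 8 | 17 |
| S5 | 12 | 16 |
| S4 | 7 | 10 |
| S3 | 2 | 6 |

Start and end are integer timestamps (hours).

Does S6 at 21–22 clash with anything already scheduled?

No — it doesn't clash with anything

S1: ends 5 at or before S6 starts 21 → clear.
S3: ends 6 at or before S6 starts 21 → clear.
S4: ends 10 at or before S6 starts 21 → clear.
S2: ends 17 at or before S6 starts 21 → clear.
S5: ends 16 at or before S6 starts 21 → clear.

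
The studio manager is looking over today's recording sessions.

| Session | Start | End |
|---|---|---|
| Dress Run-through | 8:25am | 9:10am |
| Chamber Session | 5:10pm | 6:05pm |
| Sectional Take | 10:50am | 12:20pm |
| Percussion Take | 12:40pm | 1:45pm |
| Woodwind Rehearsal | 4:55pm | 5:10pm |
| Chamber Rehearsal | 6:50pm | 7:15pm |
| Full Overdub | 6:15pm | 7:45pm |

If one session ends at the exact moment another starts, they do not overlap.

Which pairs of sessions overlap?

Chamber Rehearsal & Full Overdub

Sorted by start: Dress Run-through, Sectional Take, Percussion Take, Woodwind Rehearsal, Chamber Session, Full Overdub, Chamber Rehearsal.
Sectional Take starts after Dress Run-through ends, so nothing later overlaps Dress Run-through either.
Percussion Take starts after Sectional Take ends, so nothing later overlaps Sectional Take either.
Woodwind Rehearsal starts after Percussion Take ends, so nothing later overlaps Percussion Take either.
Chamber Session starts exactly when Woodwind Rehearsal ends (back-to-back, no overlap), so nothing later overlaps Woodwind Rehearsal either.
Full Overdub starts after Chamber Session ends, so nothing later overlaps Chamber Session either.
Chamber Rehearsal starts before Full Overdub ends → Full Overdub and Chamber Rehearsal overlap.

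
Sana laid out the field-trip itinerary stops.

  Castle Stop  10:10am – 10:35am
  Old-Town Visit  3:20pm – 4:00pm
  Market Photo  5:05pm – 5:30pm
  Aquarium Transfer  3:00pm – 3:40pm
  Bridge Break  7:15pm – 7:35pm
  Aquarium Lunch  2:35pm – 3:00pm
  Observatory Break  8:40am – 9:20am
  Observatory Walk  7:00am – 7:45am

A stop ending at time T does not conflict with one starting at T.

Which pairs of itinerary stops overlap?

Aquarium Transfer & Old-Town Visit

Sorted by start: Observatory Walk, Observatory Break, Castle Stop, Aquarium Lunch, Aquarium Transfer, Old-Town Visit, Market Photo, Bridge Break.
Observatory Break starts after Observatory Walk ends, so Observatory Walk has no further overlaps.
Castle Stop starts after Observatory Break ends, so Observatory Break has no further overlaps.
Aquarium Lunch starts after Castle Stop ends, so Castle Stop has no further overlaps.
Aquarium Transfer starts exactly when Aquarium Lunch ends (back-to-back, no overlap), so Aquarium Lunch has no further overlaps.
Old-Town Visit starts before Aquarium Transfer ends → Aquarium Transfer and Old-Town Visit overlap.
Market Photo starts after Aquarium Transfer ends, so Aquarium Transfer has no further overlaps.
Market Photo starts after Old-Town Visit ends, so Old-Town Visit has no further overlaps.
Bridge Break starts after Market Photo ends.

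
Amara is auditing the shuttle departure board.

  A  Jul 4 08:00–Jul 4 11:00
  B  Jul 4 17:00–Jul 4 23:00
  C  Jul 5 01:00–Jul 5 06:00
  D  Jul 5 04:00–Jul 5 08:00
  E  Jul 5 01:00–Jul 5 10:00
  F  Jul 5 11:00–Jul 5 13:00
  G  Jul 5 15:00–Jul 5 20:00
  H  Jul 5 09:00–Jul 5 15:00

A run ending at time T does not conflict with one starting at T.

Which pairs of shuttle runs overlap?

Sorted by start: A, B, C, E, D, H, F, G.
B starts after A ends, so A has no further overlaps.
C starts after B ends, so B has no further overlaps.
E starts before C ends → C and E overlap.
D starts before C ends → C and D overlap.
H starts after C ends, so C has no further overlaps.
D starts before E ends → E and D overlap.
H starts before E ends → E and H overlap.
F starts after E ends, so E has no further overlaps.
H starts after D ends, so D has no further overlaps.
F starts before H ends → H and F overlap.
G starts exactly when H ends (back-to-back, no overlap).
G starts after F ends.

C & D, C & E, D & E, E & H, F & H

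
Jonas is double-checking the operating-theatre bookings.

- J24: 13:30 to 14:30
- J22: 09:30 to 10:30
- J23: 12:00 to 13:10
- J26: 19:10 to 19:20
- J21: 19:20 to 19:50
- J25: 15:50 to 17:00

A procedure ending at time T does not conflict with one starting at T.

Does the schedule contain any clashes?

Sorted by start: J22, J23, J24, J25, J26, J21.
J23 starts after J22 ends, so J22 has no further overlaps.
J24 starts after J23 ends, so J23 has no further overlaps.
J25 starts after J24 ends, so J24 has no further overlaps.
J26 starts after J25 ends, so J25 has no further overlaps.
J21 starts exactly when J26 ends (back-to-back, no overlap).
Every pair is clear; the schedule has no overlaps.

No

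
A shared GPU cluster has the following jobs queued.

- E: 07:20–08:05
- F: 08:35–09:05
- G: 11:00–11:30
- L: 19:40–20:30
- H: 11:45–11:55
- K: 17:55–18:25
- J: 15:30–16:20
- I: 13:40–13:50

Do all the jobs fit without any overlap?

Sorted by start: E, F, G, H, I, J, K, L.
F starts after E ends; E is clear from here.
G starts after F ends; F is clear from here.
H starts after G ends; G is clear from here.
I starts after H ends; H is clear from here.
J starts after I ends; I is clear from here.
K starts after J ends; J is clear from here.
L starts after K ends.
Every pair is clear; the schedule has no overlaps.

Yes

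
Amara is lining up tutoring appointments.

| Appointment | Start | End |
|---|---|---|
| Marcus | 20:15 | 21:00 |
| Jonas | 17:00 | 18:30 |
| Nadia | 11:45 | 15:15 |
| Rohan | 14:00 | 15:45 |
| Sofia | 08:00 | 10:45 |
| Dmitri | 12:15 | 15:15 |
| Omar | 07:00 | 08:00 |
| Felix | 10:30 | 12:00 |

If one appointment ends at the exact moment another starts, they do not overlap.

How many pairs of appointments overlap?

Sorted by start: Omar, Sofia, Felix, Nadia, Dmitri, Rohan, Jonas, Marcus.
Sofia starts exactly when Omar ends (back-to-back, no overlap); Omar is clear from here.
Felix starts before Sofia ends → Sofia and Felix overlap.
Nadia starts after Sofia ends; Sofia is clear from here.
Nadia starts before Felix ends → Felix and Nadia overlap.
Dmitri starts after Felix ends; Felix is clear from here.
Dmitri starts before Nadia ends → Nadia and Dmitri overlap.
Rohan starts before Nadia ends → Nadia and Rohan overlap.
Jonas starts after Nadia ends; Nadia is clear from here.
Rohan starts before Dmitri ends → Dmitri and Rohan overlap.
Jonas starts after Dmitri ends; Dmitri is clear from here.
Jonas starts after Rohan ends; Rohan is clear from here.
Marcus starts after Jonas ends.
Overlapping pairs: Dmitri & Nadia, Dmitri & Rohan, Felix & Nadia, Felix & Sofia, Nadia & Rohan — 5 in total.

5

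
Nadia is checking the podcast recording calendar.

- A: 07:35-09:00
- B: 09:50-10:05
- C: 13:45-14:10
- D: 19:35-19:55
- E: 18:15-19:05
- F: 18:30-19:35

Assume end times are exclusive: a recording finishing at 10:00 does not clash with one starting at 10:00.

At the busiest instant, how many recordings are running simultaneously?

Sweep the timeline, counting +1 at each start and −1 at each end (ends before starts at a tie):
07:35 start A → 1
09:00 end A → 0
09:50 start B → 1
10:05 end B → 0
13:45 start C → 1
14:10 end C → 0
18:15 start E → 1
18:30 start F → 2
19:05 end E → 1
19:35 end F → 0
19:35 start D → 1
19:55 end D → 0
Peak is 2, at 18:30 (E, F).

2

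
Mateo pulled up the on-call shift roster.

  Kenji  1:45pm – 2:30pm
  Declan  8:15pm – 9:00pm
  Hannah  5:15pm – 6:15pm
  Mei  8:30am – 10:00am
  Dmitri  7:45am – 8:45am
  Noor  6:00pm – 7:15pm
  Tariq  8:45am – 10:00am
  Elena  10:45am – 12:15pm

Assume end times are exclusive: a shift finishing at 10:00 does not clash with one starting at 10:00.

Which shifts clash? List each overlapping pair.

Sorted by start: Dmitri, Mei, Tariq, Elena, Kenji, Hannah, Noor, Declan.
Mei starts before Dmitri ends → Dmitri and Mei overlap.
Tariq starts exactly when Dmitri ends (back-to-back, no overlap), so Dmitri has no further overlaps.
Tariq starts before Mei ends → Mei and Tariq overlap.
Elena starts after Mei ends, so Mei has no further overlaps.
Elena starts after Tariq ends, so Tariq has no further overlaps.
Kenji starts after Elena ends, so Elena has no further overlaps.
Hannah starts after Kenji ends, so Kenji has no further overlaps.
Noor starts before Hannah ends → Hannah and Noor overlap.
Declan starts after Hannah ends.
Declan starts after Noor ends.

Dmitri & Mei, Hannah & Noor, Mei & Tariq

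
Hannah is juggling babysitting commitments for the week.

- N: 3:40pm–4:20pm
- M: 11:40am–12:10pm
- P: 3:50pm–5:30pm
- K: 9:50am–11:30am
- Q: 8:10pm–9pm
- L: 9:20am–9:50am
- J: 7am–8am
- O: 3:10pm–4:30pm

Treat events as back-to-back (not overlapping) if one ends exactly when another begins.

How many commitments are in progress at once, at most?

3

Sort all start/end points and keep a running count:
7am start J → 1
8am end J → 0
9:20am start L → 1
9:50am end L → 0
9:50am start K → 1
11:30am end K → 0
11:40am start M → 1
12:10pm end M → 0
3:10pm start O → 1
3:40pm start N → 2
3:50pm start P → 3
4:20pm end N → 2
4:30pm end O → 1
5:30pm end P → 0
8:10pm start Q → 1
9pm end Q → 0
Peak is 3, at 3:50pm (N, O, P).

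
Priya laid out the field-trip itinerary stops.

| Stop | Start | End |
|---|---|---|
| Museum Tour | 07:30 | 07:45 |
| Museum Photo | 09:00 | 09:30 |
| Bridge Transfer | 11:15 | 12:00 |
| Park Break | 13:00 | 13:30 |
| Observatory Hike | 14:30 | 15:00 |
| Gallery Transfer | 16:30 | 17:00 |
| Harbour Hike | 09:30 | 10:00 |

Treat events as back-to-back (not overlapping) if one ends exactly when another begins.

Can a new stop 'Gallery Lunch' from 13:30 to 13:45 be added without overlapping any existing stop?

Museum Tour: ends 07:45 at or before Gallery Lunch starts 13:30 → clear.
Museum Photo: ends 09:30 at or before Gallery Lunch starts 13:30 → clear.
Harbour Hike: ends 10:00 at or before Gallery Lunch starts 13:30 → clear.
Bridge Transfer: ends 12:00 at or before Gallery Lunch starts 13:30 → clear.
Park Break: ends 13:30 at or before Gallery Lunch starts 13:30 → clear.
Observatory Hike: starts 14:30 at or after Gallery Lunch ends 13:45 → clear.
Gallery Transfer: starts 16:30 at or after Gallery Lunch ends 13:45 → clear.

Yes — the slot is free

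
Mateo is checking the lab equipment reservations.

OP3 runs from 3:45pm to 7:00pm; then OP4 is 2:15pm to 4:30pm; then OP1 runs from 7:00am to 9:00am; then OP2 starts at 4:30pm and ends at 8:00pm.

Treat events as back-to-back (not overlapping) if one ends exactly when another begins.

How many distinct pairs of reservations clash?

2

Sorted by start: OP1, OP4, OP3, OP2.
OP4 starts after OP1 ends; OP1 is clear from here.
OP3 starts before OP4 ends → OP4 and OP3 overlap.
OP2 starts exactly when OP4 ends (back-to-back, no overlap).
OP2 starts before OP3 ends → OP3 and OP2 overlap.
Overlapping pairs: OP2 & OP3, OP3 & OP4 — 2 in total.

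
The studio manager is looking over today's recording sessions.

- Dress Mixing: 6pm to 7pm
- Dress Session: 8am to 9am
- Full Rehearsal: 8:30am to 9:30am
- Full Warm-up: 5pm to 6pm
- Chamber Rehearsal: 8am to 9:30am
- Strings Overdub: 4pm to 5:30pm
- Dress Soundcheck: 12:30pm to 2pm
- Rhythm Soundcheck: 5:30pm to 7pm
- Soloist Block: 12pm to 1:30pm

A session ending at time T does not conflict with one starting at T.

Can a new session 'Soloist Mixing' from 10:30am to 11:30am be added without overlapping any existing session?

Chamber Rehearsal: ends 9:30am at or before Soloist Mixing starts 10:30am → clear.
Dress Session: ends 9am at or before Soloist Mixing starts 10:30am → clear.
Full Rehearsal: ends 9:30am at or before Soloist Mixing starts 10:30am → clear.
Soloist Block: starts 12pm at or after Soloist Mixing ends 11:30am → clear.
Dress Soundcheck: starts 12:30pm at or after Soloist Mixing ends 11:30am → clear.
Strings Overdub: starts 4pm at or after Soloist Mixing ends 11:30am → clear.
Full Warm-up: starts 5pm at or after Soloist Mixing ends 11:30am → clear.
Rhythm Soundcheck: starts 5:30pm at or after Soloist Mixing ends 11:30am → clear.
Dress Mixing: starts 6pm at or after Soloist Mixing ends 11:30am → clear.

Yes — the slot is free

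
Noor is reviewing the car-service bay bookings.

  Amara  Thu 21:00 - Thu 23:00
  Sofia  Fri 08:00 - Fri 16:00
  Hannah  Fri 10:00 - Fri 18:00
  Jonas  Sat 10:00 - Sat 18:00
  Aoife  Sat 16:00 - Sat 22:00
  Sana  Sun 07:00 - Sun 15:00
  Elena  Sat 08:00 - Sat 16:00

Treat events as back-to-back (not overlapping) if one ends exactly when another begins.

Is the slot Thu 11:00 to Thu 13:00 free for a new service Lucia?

Yes — the slot is free

Amara: starts Thu 21:00 at or after Lucia ends Thu 13:00 → clear.
Sofia: starts Fri 08:00 at or after Lucia ends Thu 13:00 → clear.
Hannah: starts Fri 10:00 at or after Lucia ends Thu 13:00 → clear.
Elena: starts Sat 08:00 at or after Lucia ends Thu 13:00 → clear.
Jonas: starts Sat 10:00 at or after Lucia ends Thu 13:00 → clear.
Aoife: starts Sat 16:00 at or after Lucia ends Thu 13:00 → clear.
Sana: starts Sun 07:00 at or after Lucia ends Thu 13:00 → clear.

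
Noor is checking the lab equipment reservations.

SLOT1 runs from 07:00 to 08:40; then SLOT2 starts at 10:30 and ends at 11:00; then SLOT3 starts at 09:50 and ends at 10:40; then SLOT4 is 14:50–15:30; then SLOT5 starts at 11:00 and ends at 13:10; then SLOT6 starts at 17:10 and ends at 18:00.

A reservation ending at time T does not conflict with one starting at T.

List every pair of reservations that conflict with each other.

SLOT2 & SLOT3

Sorted by start: SLOT1, SLOT3, SLOT2, SLOT5, SLOT4, SLOT6.
SLOT3 starts after SLOT1 ends — done with SLOT1.
SLOT2 starts before SLOT3 ends → SLOT3 and SLOT2 overlap.
SLOT5 starts after SLOT3 ends — done with SLOT3.
SLOT5 starts exactly when SLOT2 ends (back-to-back, no overlap) — done with SLOT2.
SLOT4 starts after SLOT5 ends — done with SLOT5.
SLOT6 starts after SLOT4 ends.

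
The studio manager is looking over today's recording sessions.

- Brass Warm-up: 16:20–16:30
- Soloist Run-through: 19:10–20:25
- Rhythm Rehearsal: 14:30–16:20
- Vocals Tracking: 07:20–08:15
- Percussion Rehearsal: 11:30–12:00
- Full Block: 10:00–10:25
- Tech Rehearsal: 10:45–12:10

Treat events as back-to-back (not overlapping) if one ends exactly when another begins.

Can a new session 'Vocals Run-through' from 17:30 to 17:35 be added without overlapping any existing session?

Yes — the slot is free

Vocals Tracking: ends 08:15 at or before Vocals Run-through starts 17:30 → clear.
Full Block: ends 10:25 at or before Vocals Run-through starts 17:30 → clear.
Tech Rehearsal: ends 12:10 at or before Vocals Run-through starts 17:30 → clear.
Percussion Rehearsal: ends 12:00 at or before Vocals Run-through starts 17:30 → clear.
Rhythm Rehearsal: ends 16:20 at or before Vocals Run-through starts 17:30 → clear.
Brass Warm-up: ends 16:30 at or before Vocals Run-through starts 17:30 → clear.
Soloist Run-through: starts 19:10 at or after Vocals Run-through ends 17:35 → clear.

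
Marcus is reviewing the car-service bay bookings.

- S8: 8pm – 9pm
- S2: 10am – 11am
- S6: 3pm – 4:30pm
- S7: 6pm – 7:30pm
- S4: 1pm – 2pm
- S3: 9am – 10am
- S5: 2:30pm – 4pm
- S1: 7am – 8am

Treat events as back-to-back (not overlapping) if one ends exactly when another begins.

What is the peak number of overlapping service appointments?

2

Sort all start/end points and keep a running count:
7am start S1 → 1
8am end S1 → 0
9am start S3 → 1
10am end S3 → 0
10am start S2 → 1
11am end S2 → 0
1pm start S4 → 1
2pm end S4 → 0
2:30pm start S5 → 1
3pm start S6 → 2
4pm end S5 → 1
4:30pm end S6 → 0
6pm start S7 → 1
7:30pm end S7 → 0
8pm start S8 → 1
9pm end S8 → 0
Peak is 2, at 3pm (S5, S6).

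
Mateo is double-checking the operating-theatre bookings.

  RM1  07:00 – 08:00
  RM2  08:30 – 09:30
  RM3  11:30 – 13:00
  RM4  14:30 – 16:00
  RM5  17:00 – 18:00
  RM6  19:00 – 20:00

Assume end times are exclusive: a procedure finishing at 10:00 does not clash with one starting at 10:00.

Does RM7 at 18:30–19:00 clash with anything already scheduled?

RM1: ends 08:00 at or before RM7 starts 18:30 → clear.
RM2: ends 09:30 at or before RM7 starts 18:30 → clear.
RM3: ends 13:00 at or before RM7 starts 18:30 → clear.
RM4: ends 16:00 at or before RM7 starts 18:30 → clear.
RM5: ends 18:00 at or before RM7 starts 18:30 → clear.
RM6: starts 19:00 at or after RM7 ends 19:00 → clear.

No — it doesn't clash with anything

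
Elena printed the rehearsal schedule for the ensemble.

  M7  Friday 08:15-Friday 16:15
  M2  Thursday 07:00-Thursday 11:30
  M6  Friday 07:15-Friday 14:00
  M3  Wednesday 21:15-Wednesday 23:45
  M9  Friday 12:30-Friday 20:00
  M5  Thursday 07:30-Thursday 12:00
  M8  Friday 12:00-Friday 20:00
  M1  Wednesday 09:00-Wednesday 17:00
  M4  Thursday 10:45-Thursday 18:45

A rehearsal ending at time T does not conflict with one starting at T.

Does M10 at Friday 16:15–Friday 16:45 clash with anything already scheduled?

Yes — it overlaps M8, M9

M1: ends Wednesday 17:00 at or before M10 starts Friday 16:15 → clear.
M3: ends Wednesday 23:45 at or before M10 starts Friday 16:15 → clear.
M2: ends Thursday 11:30 at or before M10 starts Friday 16:15 → clear.
M5: ends Thursday 12:00 at or before M10 starts Friday 16:15 → clear.
M4: ends Thursday 18:45 at or before M10 starts Friday 16:15 → clear.
M6: ends Friday 14:00 at or before M10 starts Friday 16:15 → clear.
M7: ends Friday 16:15 at or before M10 starts Friday 16:15 → clear.
M8: starts Friday 12:00 before M10 ends Friday 16:45, and ends Friday 20:00 after M10 starts Friday 16:15 → overlap.
M9: starts Friday 12:30 before M10 ends Friday 16:45, and ends Friday 20:00 after M10 starts Friday 16:15 → overlap.
M10 overlaps M8, M9.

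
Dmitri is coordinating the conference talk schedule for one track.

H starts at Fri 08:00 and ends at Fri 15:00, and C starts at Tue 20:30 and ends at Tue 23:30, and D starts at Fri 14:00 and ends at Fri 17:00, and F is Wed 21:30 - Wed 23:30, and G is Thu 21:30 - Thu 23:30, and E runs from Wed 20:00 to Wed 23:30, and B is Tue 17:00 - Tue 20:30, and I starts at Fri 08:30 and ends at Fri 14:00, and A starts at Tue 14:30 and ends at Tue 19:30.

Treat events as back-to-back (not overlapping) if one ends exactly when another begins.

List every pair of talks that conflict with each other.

Sorted by start: A, B, C, E, F, G, H, I, D.
B starts before A ends → A and B overlap.
C starts after A ends; A is clear from here.
C starts exactly when B ends (back-to-back, no overlap); B is clear from here.
E starts after C ends; C is clear from here.
F starts before E ends → E and F overlap.
G starts after E ends; E is clear from here.
G starts after F ends; F is clear from here.
H starts after G ends; G is clear from here.
I starts before H ends → H and I overlap.
D starts before H ends → H and D overlap.
D starts exactly when I ends (back-to-back, no overlap).

A & B, D & H, E & F, H & I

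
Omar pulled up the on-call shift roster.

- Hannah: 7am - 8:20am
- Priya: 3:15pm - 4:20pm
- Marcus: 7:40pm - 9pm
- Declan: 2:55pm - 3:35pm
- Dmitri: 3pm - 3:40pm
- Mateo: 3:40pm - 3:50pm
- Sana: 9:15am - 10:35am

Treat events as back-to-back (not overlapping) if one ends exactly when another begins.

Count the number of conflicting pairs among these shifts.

Two intervals overlap when each starts before the other ends.
Sorted by start: Hannah, Sana, Declan, Dmitri, Priya, Mateo, Marcus.
Sana starts after Hannah ends — done with Hannah.
Declan starts after Sana ends — done with Sana.
Dmitri starts before Declan ends → Declan and Dmitri overlap.
Priya starts before Declan ends → Declan and Priya overlap.
Mateo starts after Declan ends — done with Declan.
Priya starts before Dmitri ends → Dmitri and Priya overlap.
Mateo starts exactly when Dmitri ends (back-to-back, no overlap) — done with Dmitri.
Mateo starts before Priya ends → Priya and Mateo overlap.
Marcus starts after Priya ends.
Marcus starts after Mateo ends.
Overlapping pairs: Declan & Dmitri, Declan & Priya, Dmitri & Priya, Mateo & Priya — 4 in total.

4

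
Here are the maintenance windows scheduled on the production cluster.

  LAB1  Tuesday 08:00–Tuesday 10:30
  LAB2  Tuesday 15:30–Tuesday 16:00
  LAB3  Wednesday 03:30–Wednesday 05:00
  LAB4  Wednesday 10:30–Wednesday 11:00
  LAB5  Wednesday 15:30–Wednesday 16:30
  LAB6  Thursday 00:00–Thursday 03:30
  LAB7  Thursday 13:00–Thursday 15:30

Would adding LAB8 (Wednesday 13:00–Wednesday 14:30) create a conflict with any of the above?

LAB1: ends Tuesday 10:30 at or before LAB8 starts Wednesday 13:00 → clear.
LAB2: ends Tuesday 16:00 at or before LAB8 starts Wednesday 13:00 → clear.
LAB3: ends Wednesday 05:00 at or before LAB8 starts Wednesday 13:00 → clear.
LAB4: ends Wednesday 11:00 at or before LAB8 starts Wednesday 13:00 → clear.
LAB5: starts Wednesday 15:30 at or after LAB8 ends Wednesday 14:30 → clear.
LAB6: starts Thursday 00:00 at or after LAB8 ends Wednesday 14:30 → clear.
LAB7: starts Thursday 13:00 at or after LAB8 ends Wednesday 14:30 → clear.

No — it doesn't clash with anything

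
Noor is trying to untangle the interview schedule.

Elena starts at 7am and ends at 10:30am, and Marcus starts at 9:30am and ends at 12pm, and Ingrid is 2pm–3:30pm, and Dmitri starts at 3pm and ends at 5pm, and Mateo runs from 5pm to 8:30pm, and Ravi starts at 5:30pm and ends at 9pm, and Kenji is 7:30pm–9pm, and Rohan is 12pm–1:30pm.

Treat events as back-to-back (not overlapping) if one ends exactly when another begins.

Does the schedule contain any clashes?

Yes

Sorted by start: Elena, Marcus, Rohan, Ingrid, Dmitri, Mateo, Ravi, Kenji.
Marcus starts before Elena ends → Elena and Marcus overlap.
That's a conflict, so the schedule is not conflict-free.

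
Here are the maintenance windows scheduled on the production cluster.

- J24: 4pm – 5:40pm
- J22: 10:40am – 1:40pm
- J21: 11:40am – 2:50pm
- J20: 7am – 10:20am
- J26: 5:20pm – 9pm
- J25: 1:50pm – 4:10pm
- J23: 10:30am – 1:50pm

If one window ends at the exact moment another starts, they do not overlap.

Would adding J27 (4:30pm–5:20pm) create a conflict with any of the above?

Yes — it overlaps J24

J20: ends 10:20am at or before J27 starts 4:30pm → clear.
J23: ends 1:50pm at or before J27 starts 4:30pm → clear.
J22: ends 1:40pm at or before J27 starts 4:30pm → clear.
J21: ends 2:50pm at or before J27 starts 4:30pm → clear.
J25: ends 4:10pm at or before J27 starts 4:30pm → clear.
J24: starts 4pm before J27 ends 5:20pm, and ends 5:40pm after J27 starts 4:30pm → overlap.
J26: starts 5:20pm at or after J27 ends 5:20pm → clear.
J27 overlaps J24.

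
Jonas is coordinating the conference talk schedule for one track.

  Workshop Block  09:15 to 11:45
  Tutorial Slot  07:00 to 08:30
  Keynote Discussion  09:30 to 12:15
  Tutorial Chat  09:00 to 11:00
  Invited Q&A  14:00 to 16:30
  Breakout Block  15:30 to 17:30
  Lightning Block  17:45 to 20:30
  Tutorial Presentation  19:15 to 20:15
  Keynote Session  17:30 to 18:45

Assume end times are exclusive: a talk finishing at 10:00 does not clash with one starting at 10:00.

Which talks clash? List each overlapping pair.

Check each pair: they overlap iff neither finishes before the other starts.
Sorted by start: Tutorial Slot, Tutorial Chat, Workshop Block, Keynote Discussion, Invited Q&A, Breakout Block, Keynote Session, Lightning Block, Tutorial Presentation.
Tutorial Chat starts after Tutorial Slot ends — done with Tutorial Slot.
Workshop Block starts before Tutorial Chat ends → Tutorial Chat and Workshop Block overlap.
Keynote Discussion starts before Tutorial Chat ends → Tutorial Chat and Keynote Discussion overlap.
Invited Q&A starts after Tutorial Chat ends — done with Tutorial Chat.
Keynote Discussion starts before Workshop Block ends → Workshop Block and Keynote Discussion overlap.
Invited Q&A starts after Workshop Block ends — done with Workshop Block.
Invited Q&A starts after Keynote Discussion ends — done with Keynote Discussion.
Breakout Block starts before Invited Q&A ends → Invited Q&A and Breakout Block overlap.
Keynote Session starts after Invited Q&A ends — done with Invited Q&A.
Keynote Session starts exactly when Breakout Block ends (back-to-back, no overlap) — done with Breakout Block.
Lightning Block starts before Keynote Session ends → Keynote Session and Lightning Block overlap.
Tutorial Presentation starts after Keynote Session ends.
Tutorial Presentation starts before Lightning Block ends → Lightning Block and Tutorial Presentation overlap.

Breakout Block & Invited Q&A, Keynote Discussion & Tutorial Chat, Keynote Discussion & Workshop Block, Keynote Session & Lightning Block, Lightning Block & Tutorial Presentation, Tutorial Chat & Workshop Block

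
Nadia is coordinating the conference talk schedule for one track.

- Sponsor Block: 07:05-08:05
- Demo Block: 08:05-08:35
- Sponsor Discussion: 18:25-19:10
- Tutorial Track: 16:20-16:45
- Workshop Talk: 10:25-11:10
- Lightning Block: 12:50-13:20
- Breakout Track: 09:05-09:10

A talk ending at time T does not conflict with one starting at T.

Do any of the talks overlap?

Sorted by start: Sponsor Block, Demo Block, Breakout Track, Workshop Talk, Lightning Block, Tutorial Track, Sponsor Discussion.
Demo Block starts exactly when Sponsor Block ends (back-to-back, no overlap), so Sponsor Block has no further overlaps.
Breakout Track starts after Demo Block ends, so Demo Block has no further overlaps.
Workshop Talk starts after Breakout Track ends, so Breakout Track has no further overlaps.
Lightning Block starts after Workshop Talk ends, so Workshop Talk has no further overlaps.
Tutorial Track starts after Lightning Block ends, so Lightning Block has no further overlaps.
Sponsor Discussion starts after Tutorial Track ends.
Every pair is clear; the schedule has no overlaps.

No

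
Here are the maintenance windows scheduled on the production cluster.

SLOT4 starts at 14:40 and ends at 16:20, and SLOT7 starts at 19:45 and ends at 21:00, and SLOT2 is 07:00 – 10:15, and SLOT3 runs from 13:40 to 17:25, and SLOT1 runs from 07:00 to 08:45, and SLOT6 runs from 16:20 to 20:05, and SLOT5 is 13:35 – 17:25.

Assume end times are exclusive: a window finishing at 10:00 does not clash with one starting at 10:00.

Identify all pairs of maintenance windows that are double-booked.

SLOT1 & SLOT2, SLOT3 & SLOT4, SLOT3 & SLOT5, SLOT3 & SLOT6, SLOT4 & SLOT5, SLOT5 & SLOT6, SLOT6 & SLOT7

Sorted by start: SLOT1, SLOT2, SLOT5, SLOT3, SLOT4, SLOT6, SLOT7.
SLOT2 starts before SLOT1 ends → SLOT1 and SLOT2 overlap.
SLOT5 starts after SLOT1 ends, so SLOT1 has no further overlaps.
SLOT5 starts after SLOT2 ends, so SLOT2 has no further overlaps.
SLOT3 starts before SLOT5 ends → SLOT5 and SLOT3 overlap.
SLOT4 starts before SLOT5 ends → SLOT5 and SLOT4 overlap.
SLOT6 starts before SLOT5 ends → SLOT5 and SLOT6 overlap.
SLOT7 starts after SLOT5 ends.
SLOT4 starts before SLOT3 ends → SLOT3 and SLOT4 overlap.
SLOT6 starts before SLOT3 ends → SLOT3 and SLOT6 overlap.
SLOT7 starts after SLOT3 ends.
SLOT6 starts exactly when SLOT4 ends (back-to-back, no overlap), so SLOT4 has no further overlaps.
SLOT7 starts before SLOT6 ends → SLOT6 and SLOT7 overlap.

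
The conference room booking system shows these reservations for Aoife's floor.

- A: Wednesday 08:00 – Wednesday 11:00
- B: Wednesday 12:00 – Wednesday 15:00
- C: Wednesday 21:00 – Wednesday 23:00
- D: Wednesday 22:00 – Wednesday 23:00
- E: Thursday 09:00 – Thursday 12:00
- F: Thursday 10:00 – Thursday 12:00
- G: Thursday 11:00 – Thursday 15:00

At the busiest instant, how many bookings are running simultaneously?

Walk through starts and ends in time order (an end at T is processed before a start at T):
Wednesday 08:00 start A → 1
Wednesday 11:00 end A → 0
Wednesday 12:00 start B → 1
Wednesday 15:00 end B → 0
Wednesday 21:00 start C → 1
Wednesday 22:00 start D → 2
Wednesday 23:00 end C → 1
Wednesday 23:00 end D → 0
Thursday 09:00 start E → 1
Thursday 10:00 start F → 2
Thursday 11:00 start G → 3
Thursday 12:00 end E → 2
Thursday 12:00 end F → 1
Thursday 15:00 end G → 0
Peak is 3, at Thursday 11:00 (E, F, G).

3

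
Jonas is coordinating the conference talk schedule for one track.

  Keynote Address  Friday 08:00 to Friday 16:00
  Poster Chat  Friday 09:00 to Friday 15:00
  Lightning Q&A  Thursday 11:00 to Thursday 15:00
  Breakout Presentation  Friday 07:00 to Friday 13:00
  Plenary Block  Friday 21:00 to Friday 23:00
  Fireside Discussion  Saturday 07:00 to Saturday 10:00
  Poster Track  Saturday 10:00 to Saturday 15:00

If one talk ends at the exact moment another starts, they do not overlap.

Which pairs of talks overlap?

Sorted by start: Lightning Q&A, Breakout Presentation, Keynote Address, Poster Chat, Plenary Block, Fireside Discussion, Poster Track.
Breakout Presentation starts after Lightning Q&A ends, so nothing later overlaps Lightning Q&A either.
Keynote Address starts before Breakout Presentation ends → Breakout Presentation and Keynote Address overlap.
Poster Chat starts before Breakout Presentation ends → Breakout Presentation and Poster Chat overlap.
Plenary Block starts after Breakout Presentation ends, so nothing later overlaps Breakout Presentation either.
Poster Chat starts before Keynote Address ends → Keynote Address and Poster Chat overlap.
Plenary Block starts after Keynote Address ends, so nothing later overlaps Keynote Address either.
Plenary Block starts after Poster Chat ends, so nothing later overlaps Poster Chat either.
Fireside Discussion starts after Plenary Block ends, so nothing later overlaps Plenary Block either.
Poster Track starts exactly when Fireside Discussion ends (back-to-back, no overlap).

Breakout Presentation & Keynote Address, Breakout Presentation & Poster Chat, Keynote Address & Poster Chat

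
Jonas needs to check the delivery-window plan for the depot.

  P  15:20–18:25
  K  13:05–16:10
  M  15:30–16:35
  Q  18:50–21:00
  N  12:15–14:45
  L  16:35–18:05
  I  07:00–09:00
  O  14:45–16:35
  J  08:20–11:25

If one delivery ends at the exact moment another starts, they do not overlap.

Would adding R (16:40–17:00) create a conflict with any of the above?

I: ends 09:00 at or before R starts 16:40 → clear.
J: ends 11:25 at or before R starts 16:40 → clear.
N: ends 14:45 at or before R starts 16:40 → clear.
K: ends 16:10 at or before R starts 16:40 → clear.
O: ends 16:35 at or before R starts 16:40 → clear.
P: starts 15:20 before R ends 17:00, and ends 18:25 after R starts 16:40 → overlap.
M: ends 16:35 at or before R starts 16:40 → clear.
L: starts 16:35 before R ends 17:00, and ends 18:05 after R starts 16:40 → overlap.
Q: starts 18:50 at or after R ends 17:00 → clear.
R overlaps L, P.

Yes — it overlaps L, P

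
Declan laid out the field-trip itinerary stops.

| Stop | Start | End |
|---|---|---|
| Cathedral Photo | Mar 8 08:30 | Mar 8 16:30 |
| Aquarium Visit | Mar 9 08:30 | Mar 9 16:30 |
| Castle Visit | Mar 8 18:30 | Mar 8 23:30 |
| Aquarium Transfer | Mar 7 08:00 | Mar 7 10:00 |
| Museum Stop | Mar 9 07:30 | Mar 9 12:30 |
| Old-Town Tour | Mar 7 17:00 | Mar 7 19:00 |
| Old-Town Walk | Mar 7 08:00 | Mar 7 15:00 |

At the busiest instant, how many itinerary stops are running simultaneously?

Sort all start/end points and keep a running count:
Mar 7 08:00 start Aquarium Transfer → 1
Mar 7 08:00 start Old-Town Walk → 2
Mar 7 10:00 end Aquarium Transfer → 1
Mar 7 15:00 end Old-Town Walk → 0
Mar 7 17:00 start Old-Town Tour → 1
Mar 7 19:00 end Old-Town Tour → 0
Mar 8 08:30 start Cathedral Photo → 1
Mar 8 16:30 end Cathedral Photo → 0
Mar 8 18:30 start Castle Visit → 1
Mar 8 23:30 end Castle Visit → 0
Mar 9 07:30 start Museum Stop → 1
Mar 9 08:30 start Aquarium Visit → 2
Mar 9 12:30 end Museum Stop → 1
Mar 9 16:30 end Aquarium Visit → 0
Peak is 2, at Mar 7 08:00 (Aquarium Transfer, Old-Town Walk).

2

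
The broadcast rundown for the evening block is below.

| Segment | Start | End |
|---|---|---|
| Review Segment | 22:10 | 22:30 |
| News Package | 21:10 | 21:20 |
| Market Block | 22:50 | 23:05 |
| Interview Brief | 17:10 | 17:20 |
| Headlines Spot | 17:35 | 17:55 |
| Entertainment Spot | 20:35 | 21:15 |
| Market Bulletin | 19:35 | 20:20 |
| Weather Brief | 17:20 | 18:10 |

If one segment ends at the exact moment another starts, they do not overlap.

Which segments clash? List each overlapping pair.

Check each pair: they overlap iff neither finishes before the other starts.
Sorted by start: Interview Brief, Weather Brief, Headlines Spot, Market Bulletin, Entertainment Spot, News Package, Review Segment, Market Block.
Weather Brief starts exactly when Interview Brief ends (back-to-back, no overlap), so Interview Brief has no further overlaps.
Headlines Spot starts before Weather Brief ends → Weather Brief and Headlines Spot overlap.
Market Bulletin starts after Weather Brief ends, so Weather Brief has no further overlaps.
Market Bulletin starts after Headlines Spot ends, so Headlines Spot has no further overlaps.
Entertainment Spot starts after Market Bulletin ends, so Market Bulletin has no further overlaps.
News Package starts before Entertainment Spot ends → Entertainment Spot and News Package overlap.
Review Segment starts after Entertainment Spot ends, so Entertainment Spot has no further overlaps.
Review Segment starts after News Package ends, so News Package has no further overlaps.
Market Block starts after Review Segment ends.

Entertainment Spot & News Package, Headlines Spot & Weather Brief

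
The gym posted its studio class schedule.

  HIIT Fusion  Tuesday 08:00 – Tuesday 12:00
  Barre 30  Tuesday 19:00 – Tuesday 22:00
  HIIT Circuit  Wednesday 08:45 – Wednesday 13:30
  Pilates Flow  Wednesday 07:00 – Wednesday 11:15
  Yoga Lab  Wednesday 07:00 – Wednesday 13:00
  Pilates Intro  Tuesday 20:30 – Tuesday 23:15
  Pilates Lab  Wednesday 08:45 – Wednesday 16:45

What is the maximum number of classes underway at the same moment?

4

Sweep the timeline, counting +1 at each start and −1 at each end (ends before starts at a tie):
Tuesday 08:00 start HIIT Fusion → 1
Tuesday 12:00 end HIIT Fusion → 0
Tuesday 19:00 start Barre 30 → 1
Tuesday 20:30 start Pilates Intro → 2
Tuesday 22:00 end Barre 30 → 1
Tuesday 23:15 end Pilates Intro → 0
Wednesday 07:00 start Pilates Flow → 1
Wednesday 07:00 start Yoga Lab → 2
Wednesday 08:45 start HIIT Circuit → 3
Wednesday 08:45 start Pilates Lab → 4
Wednesday 11:15 end Pilates Flow → 3
Wednesday 13:00 end Yoga Lab → 2
Wednesday 13:30 end HIIT Circuit → 1
Wednesday 16:45 end Pilates Lab → 0
Peak is 4, at Wednesday 08:45 (HIIT Circuit, Pilates Flow, Pilates Lab, Yoga Lab).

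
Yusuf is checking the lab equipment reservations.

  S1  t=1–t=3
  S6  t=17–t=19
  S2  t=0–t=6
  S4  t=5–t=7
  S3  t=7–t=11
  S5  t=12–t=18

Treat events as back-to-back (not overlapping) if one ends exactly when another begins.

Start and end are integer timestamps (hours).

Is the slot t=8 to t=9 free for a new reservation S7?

S2: ends t=6 at or before S7 starts t=8 → clear.
S1: ends t=3 at or before S7 starts t=8 → clear.
S4: ends t=7 at or before S7 starts t=8 → clear.
S3: starts t=7 before S7 ends t=9, and ends t=11 after S7 starts t=8 → overlap.
S5: starts t=12 at or after S7 ends t=9 → clear.
S6: starts t=17 at or after S7 ends t=9 → clear.
S7 overlaps S3.

No — it overlaps S3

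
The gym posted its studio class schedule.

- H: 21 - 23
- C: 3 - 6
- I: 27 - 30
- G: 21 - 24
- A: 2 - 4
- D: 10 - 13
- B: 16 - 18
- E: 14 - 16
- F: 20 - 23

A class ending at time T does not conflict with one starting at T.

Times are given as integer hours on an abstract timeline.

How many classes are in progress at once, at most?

3

Sweep the timeline, counting +1 at each start and −1 at each end (ends before starts at a tie):
2 start A → 1
3 start C → 2
4 end A → 1
6 end C → 0
10 start D → 1
13 end D → 0
14 start E → 1
16 end E → 0
16 start B → 1
18 end B → 0
20 start F → 1
21 start G → 2
21 start H → 3
23 end F → 2
23 end H → 1
24 end G → 0
27 start I → 1
30 end I → 0
Peak is 3, at 21 (F, G, H).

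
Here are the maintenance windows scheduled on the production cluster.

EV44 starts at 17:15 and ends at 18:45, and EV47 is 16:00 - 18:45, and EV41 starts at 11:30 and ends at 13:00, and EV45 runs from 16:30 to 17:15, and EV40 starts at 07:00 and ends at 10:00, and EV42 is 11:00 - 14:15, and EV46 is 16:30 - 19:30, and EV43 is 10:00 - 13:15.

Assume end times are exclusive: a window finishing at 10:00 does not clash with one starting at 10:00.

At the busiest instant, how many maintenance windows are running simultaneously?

Walk through starts and ends in time order (an end at T is processed before a start at T):
07:00 start EV40 → 1
10:00 end EV40 → 0
10:00 start EV43 → 1
11:00 start EV42 → 2
11:30 start EV41 → 3
13:00 end EV41 → 2
13:15 end EV43 → 1
14:15 end EV42 → 0
16:00 start EV47 → 1
16:30 start EV45 → 2
16:30 start EV46 → 3
17:15 end EV45 → 2
17:15 start EV44 → 3
18:45 end EV44 → 2
18:45 end EV47 → 1
19:30 end EV46 → 0
Peak is 3, at 11:30 (EV41, EV42, EV43).

3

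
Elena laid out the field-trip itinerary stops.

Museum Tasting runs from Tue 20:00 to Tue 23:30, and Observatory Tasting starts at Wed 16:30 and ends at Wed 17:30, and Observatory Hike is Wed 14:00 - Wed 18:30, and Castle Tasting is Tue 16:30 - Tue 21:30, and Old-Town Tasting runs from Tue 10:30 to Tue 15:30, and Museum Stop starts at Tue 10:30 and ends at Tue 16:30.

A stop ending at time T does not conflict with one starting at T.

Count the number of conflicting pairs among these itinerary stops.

Sorted by start: Old-Town Tasting, Museum Stop, Castle Tasting, Museum Tasting, Observatory Hike, Observatory Tasting.
Museum Stop starts before Old-Town Tasting ends → Old-Town Tasting and Museum Stop overlap.
Castle Tasting starts after Old-Town Tasting ends — done with Old-Town Tasting.
Castle Tasting starts exactly when Museum Stop ends (back-to-back, no overlap) — done with Museum Stop.
Museum Tasting starts before Castle Tasting ends → Castle Tasting and Museum Tasting overlap.
Observatory Hike starts after Castle Tasting ends — done with Castle Tasting.
Observatory Hike starts after Museum Tasting ends — done with Museum Tasting.
Observatory Tasting starts before Observatory Hike ends → Observatory Hike and Observatory Tasting overlap.
Overlapping pairs: Castle Tasting & Museum Tasting, Museum Stop & Old-Town Tasting, Observatory Hike & Observatory Tasting — 3 in total.

3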